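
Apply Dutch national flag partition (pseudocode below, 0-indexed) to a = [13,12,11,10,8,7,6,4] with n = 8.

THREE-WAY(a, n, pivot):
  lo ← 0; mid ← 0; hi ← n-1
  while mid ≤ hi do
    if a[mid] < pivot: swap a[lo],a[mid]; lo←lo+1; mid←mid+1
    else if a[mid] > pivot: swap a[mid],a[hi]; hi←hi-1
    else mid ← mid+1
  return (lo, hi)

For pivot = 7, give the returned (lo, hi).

(2, 2)

lo=0 mid=0 hi=7
13>7: swap(0,7), hi=6 ⇒ [4,12,11,10,8,7,6,13]
4<7: swap(0,0), lo=1 mid=1 ⇒ [4,12,11,10,8,7,6,13]
12>7: swap(1,6), hi=5 ⇒ [4,6,11,10,8,7,12,13]
6<7: swap(1,1), lo=2 mid=2 ⇒ [4,6,11,10,8,7,12,13]
11>7: swap(2,5), hi=4 ⇒ [4,6,7,10,8,11,12,13]
7=7: mid=3
10>7: swap(3,4), hi=3 ⇒ [4,6,7,8,10,11,12,13]
8>7: swap(3,3), hi=2 ⇒ [4,6,7,8,10,11,12,13]
done. lo=2 hi=2; a=[4,6,7,8,10,11,12,13]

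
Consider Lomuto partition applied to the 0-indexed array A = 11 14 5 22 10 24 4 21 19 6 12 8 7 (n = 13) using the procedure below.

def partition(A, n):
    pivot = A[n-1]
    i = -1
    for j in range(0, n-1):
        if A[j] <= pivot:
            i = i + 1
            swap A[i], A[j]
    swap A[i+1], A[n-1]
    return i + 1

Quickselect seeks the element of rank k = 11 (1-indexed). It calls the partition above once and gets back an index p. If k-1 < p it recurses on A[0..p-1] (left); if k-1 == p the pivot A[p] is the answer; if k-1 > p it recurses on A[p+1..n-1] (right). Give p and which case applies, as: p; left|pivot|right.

3; right

pivot = A[12] = 7; i = -1
j=0: A[0]=11 > 7 → no swap
j=1: A[1]=14 > 7 → no swap
j=2: A[2]=5 ≤ 7 → i=0, swap A[0],A[2] → 5 14 11 22 10 24 4 21 19 6 12 8 7
j=3: A[3]=22 > 7 → no swap
j=4: A[4]=10 > 7 → no swap
j=5: A[5]=24 > 7 → no swap
j=6: A[6]=4 ≤ 7 → i=1, swap A[1],A[6] → 5 4 11 22 10 24 14 21 19 6 12 8 7
j=7: A[7]=21 > 7 → no swap
j=8: A[8]=19 > 7 → no swap
j=9: A[9]=6 ≤ 7 → i=2, swap A[2],A[9] → 5 4 6 22 10 24 14 21 19 11 12 8 7
j=10: A[10]=12 > 7 → no swap
j=11: A[11]=8 > 7 → no swap
final swap A[3],A[12] → 5 4 6 7 10 24 14 21 19 11 12 8 22; return 3
p = 3; k-1 = 10 > 3 ⇒ right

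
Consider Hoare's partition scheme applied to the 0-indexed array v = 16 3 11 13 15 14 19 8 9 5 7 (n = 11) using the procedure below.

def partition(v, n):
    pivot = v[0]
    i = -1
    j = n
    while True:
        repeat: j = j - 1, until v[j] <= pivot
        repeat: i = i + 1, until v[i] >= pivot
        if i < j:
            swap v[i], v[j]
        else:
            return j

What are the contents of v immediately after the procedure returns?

pivot=16
j stops at 10 (7), i stops at 0 (16); swap ⇒ 7 3 11 13 15 14 19 8 9 5 16
j stops at 9 (5), i stops at 6 (19); swap ⇒ 7 3 11 13 15 14 5 8 9 19 16
j stops at 8, i stops at 9; i≥j ⇒ return 8. v=7 3 11 13 15 14 5 8 9 19 16

7 3 11 13 15 14 5 8 9 19 16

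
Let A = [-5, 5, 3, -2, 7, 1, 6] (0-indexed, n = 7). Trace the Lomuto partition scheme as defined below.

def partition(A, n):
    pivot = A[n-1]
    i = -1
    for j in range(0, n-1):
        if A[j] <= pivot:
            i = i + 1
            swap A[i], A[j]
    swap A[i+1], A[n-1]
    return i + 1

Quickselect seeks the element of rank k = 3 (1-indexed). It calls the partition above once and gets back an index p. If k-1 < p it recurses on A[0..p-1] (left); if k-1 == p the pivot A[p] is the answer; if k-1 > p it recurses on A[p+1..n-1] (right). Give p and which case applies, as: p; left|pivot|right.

pivot=6, i=-1
j=0: -5≤6, i=0, swap(0,0) ⇒ [-5, 5, 3, -2, 7, 1, 6]
j=1: 5≤6, i=1, swap(1,1) ⇒ [-5, 5, 3, -2, 7, 1, 6]
j=2: 3≤6, i=2, swap(2,2) ⇒ [-5, 5, 3, -2, 7, 1, 6]
j=3: -2≤6, i=3, swap(3,3) ⇒ [-5, 5, 3, -2, 7, 1, 6]
j=4: 7>6, skip
j=5: 1≤6, i=4, swap(4,5) ⇒ [-5, 5, 3, -2, 1, 7, 6]
swap(5,6) ⇒ [-5, 5, 3, -2, 1, 6, 7]; return 5
p = 5; k-1 = 2 < 5 ⇒ left

5; left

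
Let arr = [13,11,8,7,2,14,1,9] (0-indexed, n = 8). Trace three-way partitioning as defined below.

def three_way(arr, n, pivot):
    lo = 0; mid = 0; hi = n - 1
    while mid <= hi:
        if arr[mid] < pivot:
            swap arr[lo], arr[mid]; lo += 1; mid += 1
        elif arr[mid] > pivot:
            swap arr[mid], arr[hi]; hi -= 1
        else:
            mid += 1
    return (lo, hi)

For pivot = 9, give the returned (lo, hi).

(4, 4)

lo=0 mid=0 hi=7
13>9: swap(0,7), hi=6 ⇒ [9,11,8,7,2,14,1,13]
9=9: mid=1
11>9: swap(1,6), hi=5 ⇒ [9,1,8,7,2,14,11,13]
1<9: swap(0,1), lo=1 mid=2 ⇒ [1,9,8,7,2,14,11,13]
8<9: swap(1,2), lo=2 mid=3 ⇒ [1,8,9,7,2,14,11,13]
7<9: swap(2,3), lo=3 mid=4 ⇒ [1,8,7,9,2,14,11,13]
2<9: swap(3,4), lo=4 mid=5 ⇒ [1,8,7,2,9,14,11,13]
14>9: swap(5,5), hi=4 ⇒ [1,8,7,2,9,14,11,13]
done. lo=4 hi=4; arr=[1,8,7,2,9,14,11,13]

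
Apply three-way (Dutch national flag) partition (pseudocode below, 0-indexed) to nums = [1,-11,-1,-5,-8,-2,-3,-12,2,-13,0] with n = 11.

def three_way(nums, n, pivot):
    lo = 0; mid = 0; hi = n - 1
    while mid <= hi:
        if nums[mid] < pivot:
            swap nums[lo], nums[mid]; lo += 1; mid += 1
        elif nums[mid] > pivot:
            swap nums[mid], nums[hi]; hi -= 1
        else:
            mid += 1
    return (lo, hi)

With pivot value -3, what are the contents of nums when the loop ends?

[-13,-11,-12,-5,-8,-3,-2,2,-1,0,1]

lo=0 mid=0 hi=10
1>-3: swap(0,10), hi=9 ⇒ [0,-11,-1,-5,-8,-2,-3,-12,2,-13,1]
0>-3: swap(0,9), hi=8 ⇒ [-13,-11,-1,-5,-8,-2,-3,-12,2,0,1]
-13<-3: swap(0,0), lo=1 mid=1 ⇒ [-13,-11,-1,-5,-8,-2,-3,-12,2,0,1]
-11<-3: swap(1,1), lo=2 mid=2 ⇒ [-13,-11,-1,-5,-8,-2,-3,-12,2,0,1]
-1>-3: swap(2,8), hi=7 ⇒ [-13,-11,2,-5,-8,-2,-3,-12,-1,0,1]
2>-3: swap(2,7), hi=6 ⇒ [-13,-11,-12,-5,-8,-2,-3,2,-1,0,1]
-12<-3: swap(2,2), lo=3 mid=3 ⇒ [-13,-11,-12,-5,-8,-2,-3,2,-1,0,1]
-5<-3: swap(3,3), lo=4 mid=4 ⇒ [-13,-11,-12,-5,-8,-2,-3,2,-1,0,1]
-8<-3: swap(4,4), lo=5 mid=5 ⇒ [-13,-11,-12,-5,-8,-2,-3,2,-1,0,1]
-2>-3: swap(5,6), hi=5 ⇒ [-13,-11,-12,-5,-8,-3,-2,2,-1,0,1]
-3=-3: mid=6
done. lo=5 hi=5; nums=[-13,-11,-12,-5,-8,-3,-2,2,-1,0,1]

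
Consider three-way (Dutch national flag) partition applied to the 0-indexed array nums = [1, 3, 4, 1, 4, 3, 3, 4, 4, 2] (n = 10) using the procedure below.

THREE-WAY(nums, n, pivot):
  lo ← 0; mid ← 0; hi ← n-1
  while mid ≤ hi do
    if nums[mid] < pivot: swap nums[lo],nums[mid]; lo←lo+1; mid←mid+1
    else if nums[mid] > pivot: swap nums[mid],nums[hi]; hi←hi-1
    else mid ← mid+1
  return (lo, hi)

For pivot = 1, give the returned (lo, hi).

(0, 1)

lo=0 mid=0 hi=9
1=1: mid=1
3>1: swap(1,9), hi=8 ⇒ [1, 2, 4, 1, 4, 3, 3, 4, 4, 3]
2>1: swap(1,8), hi=7 ⇒ [1, 4, 4, 1, 4, 3, 3, 4, 2, 3]
4>1: swap(1,7), hi=6 ⇒ [1, 4, 4, 1, 4, 3, 3, 4, 2, 3]
4>1: swap(1,6), hi=5 ⇒ [1, 3, 4, 1, 4, 3, 4, 4, 2, 3]
3>1: swap(1,5), hi=4 ⇒ [1, 3, 4, 1, 4, 3, 4, 4, 2, 3]
3>1: swap(1,4), hi=3 ⇒ [1, 4, 4, 1, 3, 3, 4, 4, 2, 3]
4>1: swap(1,3), hi=2 ⇒ [1, 1, 4, 4, 3, 3, 4, 4, 2, 3]
1=1: mid=2
4>1: swap(2,2), hi=1 ⇒ [1, 1, 4, 4, 3, 3, 4, 4, 2, 3]
done. lo=0 hi=1; nums=[1, 1, 4, 4, 3, 3, 4, 4, 2, 3]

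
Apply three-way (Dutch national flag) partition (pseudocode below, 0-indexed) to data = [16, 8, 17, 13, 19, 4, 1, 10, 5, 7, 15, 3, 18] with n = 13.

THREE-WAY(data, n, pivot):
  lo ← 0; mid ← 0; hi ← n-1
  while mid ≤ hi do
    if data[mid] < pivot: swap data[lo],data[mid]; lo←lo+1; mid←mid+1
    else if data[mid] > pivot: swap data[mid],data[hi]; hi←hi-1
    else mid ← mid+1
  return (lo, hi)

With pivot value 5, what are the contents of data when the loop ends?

[3, 1, 4, 5, 19, 13, 10, 17, 7, 15, 8, 18, 16]

lo=0 mid=0 hi=12
16>5: swap(0,12), hi=11 ⇒ [18, 8, 17, 13, 19, 4, 1, 10, 5, 7, 15, 3, 16]
18>5: swap(0,11), hi=10 ⇒ [3, 8, 17, 13, 19, 4, 1, 10, 5, 7, 15, 18, 16]
3<5: swap(0,0), lo=1 mid=1 ⇒ [3, 8, 17, 13, 19, 4, 1, 10, 5, 7, 15, 18, 16]
8>5: swap(1,10), hi=9 ⇒ [3, 15, 17, 13, 19, 4, 1, 10, 5, 7, 8, 18, 16]
15>5: swap(1,9), hi=8 ⇒ [3, 7, 17, 13, 19, 4, 1, 10, 5, 15, 8, 18, 16]
7>5: swap(1,8), hi=7 ⇒ [3, 5, 17, 13, 19, 4, 1, 10, 7, 15, 8, 18, 16]
5=5: mid=2
17>5: swap(2,7), hi=6 ⇒ [3, 5, 10, 13, 19, 4, 1, 17, 7, 15, 8, 18, 16]
10>5: swap(2,6), hi=5 ⇒ [3, 5, 1, 13, 19, 4, 10, 17, 7, 15, 8, 18, 16]
1<5: swap(1,2), lo=2 mid=3 ⇒ [3, 1, 5, 13, 19, 4, 10, 17, 7, 15, 8, 18, 16]
13>5: swap(3,5), hi=4 ⇒ [3, 1, 5, 4, 19, 13, 10, 17, 7, 15, 8, 18, 16]
4<5: swap(2,3), lo=3 mid=4 ⇒ [3, 1, 4, 5, 19, 13, 10, 17, 7, 15, 8, 18, 16]
19>5: swap(4,4), hi=3 ⇒ [3, 1, 4, 5, 19, 13, 10, 17, 7, 15, 8, 18, 16]
done. lo=3 hi=3; data=[3, 1, 4, 5, 19, 13, 10, 17, 7, 15, 8, 18, 16]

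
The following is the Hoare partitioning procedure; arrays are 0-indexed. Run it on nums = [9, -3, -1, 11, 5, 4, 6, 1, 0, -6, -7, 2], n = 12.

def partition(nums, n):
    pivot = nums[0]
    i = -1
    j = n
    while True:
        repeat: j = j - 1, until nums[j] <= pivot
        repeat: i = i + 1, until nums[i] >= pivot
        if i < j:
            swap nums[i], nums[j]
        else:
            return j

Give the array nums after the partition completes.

[2, -3, -1, -7, 5, 4, 6, 1, 0, -6, 11, 9]

pivot=9
j stops at 11 (2), i stops at 0 (9); swap ⇒ [2, -3, -1, 11, 5, 4, 6, 1, 0, -6, -7, 9]
j stops at 10 (-7), i stops at 3 (11); swap ⇒ [2, -3, -1, -7, 5, 4, 6, 1, 0, -6, 11, 9]
j stops at 9, i stops at 10; i≥j ⇒ return 9. nums=[2, -3, -1, -7, 5, 4, 6, 1, 0, -6, 11, 9]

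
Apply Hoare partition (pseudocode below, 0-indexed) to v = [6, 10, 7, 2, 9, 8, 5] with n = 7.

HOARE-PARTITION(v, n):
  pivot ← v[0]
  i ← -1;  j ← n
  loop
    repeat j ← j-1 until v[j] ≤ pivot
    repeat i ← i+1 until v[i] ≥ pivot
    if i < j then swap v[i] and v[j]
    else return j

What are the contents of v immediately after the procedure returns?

[5, 2, 7, 10, 9, 8, 6]

pivot = v[0] = 6; i = -1, j = 7
j→6 (v[6]=5≤6), i→0 (v[0]=6≥6); i<j, swap → [5, 10, 7, 2, 9, 8, 6]
j→3 (v[3]=2≤6), i→1 (v[1]=10≥6); i<j, swap → [5, 2, 7, 10, 9, 8, 6]
j→1, i→2; i≥j, return j=1. v = [5, 2, 7, 10, 9, 8, 6]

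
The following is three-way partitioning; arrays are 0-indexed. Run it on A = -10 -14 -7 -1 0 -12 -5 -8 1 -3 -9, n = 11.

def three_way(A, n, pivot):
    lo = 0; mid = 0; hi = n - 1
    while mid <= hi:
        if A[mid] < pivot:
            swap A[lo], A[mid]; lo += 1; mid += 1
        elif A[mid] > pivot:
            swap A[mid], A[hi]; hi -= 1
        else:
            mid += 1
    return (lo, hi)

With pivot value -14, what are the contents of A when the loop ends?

lo=0 mid=0 hi=10
-10>-14: swap(0,10), hi=9 ⇒ -9 -14 -7 -1 0 -12 -5 -8 1 -3 -10
-9>-14: swap(0,9), hi=8 ⇒ -3 -14 -7 -1 0 -12 -5 -8 1 -9 -10
-3>-14: swap(0,8), hi=7 ⇒ 1 -14 -7 -1 0 -12 -5 -8 -3 -9 -10
1>-14: swap(0,7), hi=6 ⇒ -8 -14 -7 -1 0 -12 -5 1 -3 -9 -10
-8>-14: swap(0,6), hi=5 ⇒ -5 -14 -7 -1 0 -12 -8 1 -3 -9 -10
-5>-14: swap(0,5), hi=4 ⇒ -12 -14 -7 -1 0 -5 -8 1 -3 -9 -10
-12>-14: swap(0,4), hi=3 ⇒ 0 -14 -7 -1 -12 -5 -8 1 -3 -9 -10
0>-14: swap(0,3), hi=2 ⇒ -1 -14 -7 0 -12 -5 -8 1 -3 -9 -10
-1>-14: swap(0,2), hi=1 ⇒ -7 -14 -1 0 -12 -5 -8 1 -3 -9 -10
-7>-14: swap(0,1), hi=0 ⇒ -14 -7 -1 0 -12 -5 -8 1 -3 -9 -10
-14=-14: mid=1
done. lo=0 hi=0; A=-14 -7 -1 0 -12 -5 -8 1 -3 -9 -10

-14 -7 -1 0 -12 -5 -8 1 -3 -9 -10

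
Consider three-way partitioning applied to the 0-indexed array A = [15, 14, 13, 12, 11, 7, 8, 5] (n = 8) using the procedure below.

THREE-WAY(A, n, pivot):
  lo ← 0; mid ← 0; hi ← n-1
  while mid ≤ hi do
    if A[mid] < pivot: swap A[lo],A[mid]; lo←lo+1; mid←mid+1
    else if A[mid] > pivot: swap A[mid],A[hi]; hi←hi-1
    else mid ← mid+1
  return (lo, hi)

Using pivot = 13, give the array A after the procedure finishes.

pivot = 13; lo=0, mid=0, hi=7
A[mid]=15>13: swap A[0],A[7]; hi=6 → [5, 14, 13, 12, 11, 7, 8, 15]
A[mid]=5<13: swap A[0],A[0]; lo=1,mid=1 → [5, 14, 13, 12, 11, 7, 8, 15]
A[mid]=14>13: swap A[1],A[6]; hi=5 → [5, 8, 13, 12, 11, 7, 14, 15]
A[mid]=8<13: swap A[1],A[1]; lo=2,mid=2 → [5, 8, 13, 12, 11, 7, 14, 15]
A[mid]=13=13: mid=3
A[mid]=12<13: swap A[2],A[3]; lo=3,mid=4 → [5, 8, 12, 13, 11, 7, 14, 15]
A[mid]=11<13: swap A[3],A[4]; lo=4,mid=5 → [5, 8, 12, 11, 13, 7, 14, 15]
A[mid]=7<13: swap A[4],A[5]; lo=5,mid=6 → [5, 8, 12, 11, 7, 13, 14, 15]
end: lo=5, hi=5; A = [5, 8, 12, 11, 7, 13, 14, 15]

[5, 8, 12, 11, 7, 13, 14, 15]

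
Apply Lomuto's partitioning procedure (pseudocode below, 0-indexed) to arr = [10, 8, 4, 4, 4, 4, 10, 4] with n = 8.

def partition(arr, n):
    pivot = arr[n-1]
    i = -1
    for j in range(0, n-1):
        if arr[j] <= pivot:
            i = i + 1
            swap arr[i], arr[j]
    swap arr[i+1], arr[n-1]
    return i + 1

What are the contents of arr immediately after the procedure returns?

[4, 4, 4, 4, 4, 8, 10, 10]

pivot = arr[7] = 4; i = -1
j=0: arr[0]=10 > 4 → no swap
j=1: arr[1]=8 > 4 → no swap
j=2: arr[2]=4 ≤ 4 → i=0, swap arr[0],arr[2] → [4, 8, 10, 4, 4, 4, 10, 4]
j=3: arr[3]=4 ≤ 4 → i=1, swap arr[1],arr[3] → [4, 4, 10, 8, 4, 4, 10, 4]
j=4: arr[4]=4 ≤ 4 → i=2, swap arr[2],arr[4] → [4, 4, 4, 8, 10, 4, 10, 4]
j=5: arr[5]=4 ≤ 4 → i=3, swap arr[3],arr[5] → [4, 4, 4, 4, 10, 8, 10, 4]
j=6: arr[6]=10 > 4 → no swap
final swap arr[4],arr[7] → [4, 4, 4, 4, 4, 8, 10, 10]; return 4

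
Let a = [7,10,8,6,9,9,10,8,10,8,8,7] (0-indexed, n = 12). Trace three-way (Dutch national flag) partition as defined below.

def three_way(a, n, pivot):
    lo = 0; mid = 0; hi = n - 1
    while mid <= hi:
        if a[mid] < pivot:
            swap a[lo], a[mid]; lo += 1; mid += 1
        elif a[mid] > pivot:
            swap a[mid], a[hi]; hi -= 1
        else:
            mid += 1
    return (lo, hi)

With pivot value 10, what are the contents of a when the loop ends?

pivot = 10; lo=0, mid=0, hi=11
a[mid]=7<10: swap a[0],a[0]; lo=1,mid=1 → [7,10,8,6,9,9,10,8,10,8,8,7]
a[mid]=10=10: mid=2
a[mid]=8<10: swap a[1],a[2]; lo=2,mid=3 → [7,8,10,6,9,9,10,8,10,8,8,7]
a[mid]=6<10: swap a[2],a[3]; lo=3,mid=4 → [7,8,6,10,9,9,10,8,10,8,8,7]
a[mid]=9<10: swap a[3],a[4]; lo=4,mid=5 → [7,8,6,9,10,9,10,8,10,8,8,7]
a[mid]=9<10: swap a[4],a[5]; lo=5,mid=6 → [7,8,6,9,9,10,10,8,10,8,8,7]
a[mid]=10=10: mid=7
a[mid]=8<10: swap a[5],a[7]; lo=6,mid=8 → [7,8,6,9,9,8,10,10,10,8,8,7]
a[mid]=10=10: mid=9
a[mid]=8<10: swap a[6],a[9]; lo=7,mid=10 → [7,8,6,9,9,8,8,10,10,10,8,7]
a[mid]=8<10: swap a[7],a[10]; lo=8,mid=11 → [7,8,6,9,9,8,8,8,10,10,10,7]
a[mid]=7<10: swap a[8],a[11]; lo=9,mid=12 → [7,8,6,9,9,8,8,8,7,10,10,10]
end: lo=9, hi=11; a = [7,8,6,9,9,8,8,8,7,10,10,10]

[7,8,6,9,9,8,8,8,7,10,10,10]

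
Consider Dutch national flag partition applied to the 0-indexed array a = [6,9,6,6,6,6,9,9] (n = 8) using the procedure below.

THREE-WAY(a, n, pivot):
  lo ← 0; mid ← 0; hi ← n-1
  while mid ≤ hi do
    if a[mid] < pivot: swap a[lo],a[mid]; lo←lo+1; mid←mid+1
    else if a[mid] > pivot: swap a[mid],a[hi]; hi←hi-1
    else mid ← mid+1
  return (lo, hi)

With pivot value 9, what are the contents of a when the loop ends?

lo=0 mid=0 hi=7
6<9: swap(0,0), lo=1 mid=1 ⇒ [6,9,6,6,6,6,9,9]
9=9: mid=2
6<9: swap(1,2), lo=2 mid=3 ⇒ [6,6,9,6,6,6,9,9]
6<9: swap(2,3), lo=3 mid=4 ⇒ [6,6,6,9,6,6,9,9]
6<9: swap(3,4), lo=4 mid=5 ⇒ [6,6,6,6,9,6,9,9]
6<9: swap(4,5), lo=5 mid=6 ⇒ [6,6,6,6,6,9,9,9]
9=9: mid=7
9=9: mid=8
done. lo=5 hi=7; a=[6,6,6,6,6,9,9,9]

[6,6,6,6,6,9,9,9]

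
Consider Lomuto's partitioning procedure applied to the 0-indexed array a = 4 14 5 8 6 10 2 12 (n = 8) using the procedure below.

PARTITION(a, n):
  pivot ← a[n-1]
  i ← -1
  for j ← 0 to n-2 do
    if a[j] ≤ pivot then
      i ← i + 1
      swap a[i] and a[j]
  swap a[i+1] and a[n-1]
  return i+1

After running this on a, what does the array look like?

pivot = a[7] = 12; i = -1
j=0: a[0]=4 ≤ 12 → i=0, swap a[0],a[0] (no change) → 4 14 5 8 6 10 2 12
j=1: a[1]=14 > 12 → no swap
j=2: a[2]=5 ≤ 12 → i=1, swap a[1],a[2] → 4 5 14 8 6 10 2 12
j=3: a[3]=8 ≤ 12 → i=2, swap a[2],a[3] → 4 5 8 14 6 10 2 12
j=4: a[4]=6 ≤ 12 → i=3, swap a[3],a[4] → 4 5 8 6 14 10 2 12
j=5: a[5]=10 ≤ 12 → i=4, swap a[4],a[5] → 4 5 8 6 10 14 2 12
j=6: a[6]=2 ≤ 12 → i=5, swap a[5],a[6] → 4 5 8 6 10 2 14 12
final swap a[6],a[7] → 4 5 8 6 10 2 12 14; return 6

4 5 8 6 10 2 12 14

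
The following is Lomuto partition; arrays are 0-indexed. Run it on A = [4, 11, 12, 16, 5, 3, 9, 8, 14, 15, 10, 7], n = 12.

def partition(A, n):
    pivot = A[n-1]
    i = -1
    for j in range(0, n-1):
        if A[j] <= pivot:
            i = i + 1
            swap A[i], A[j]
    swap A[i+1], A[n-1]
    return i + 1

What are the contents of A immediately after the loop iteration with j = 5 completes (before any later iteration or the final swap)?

pivot=7, i=-1
j=0: 4≤7, i=0, swap(0,0) ⇒ [4, 11, 12, 16, 5, 3, 9, 8, 14, 15, 10, 7]
j=1: 11>7, skip
j=2: 12>7, skip
j=3: 16>7, skip
j=4: 5≤7, i=1, swap(1,4) ⇒ [4, 5, 12, 16, 11, 3, 9, 8, 14, 15, 10, 7]
j=5: 3≤7, i=2, swap(2,5) ⇒ [4, 5, 3, 16, 11, 12, 9, 8, 14, 15, 10, 7]
(after j=5) A = [4, 5, 3, 16, 11, 12, 9, 8, 14, 15, 10, 7]

[4, 5, 3, 16, 11, 12, 9, 8, 14, 15, 10, 7]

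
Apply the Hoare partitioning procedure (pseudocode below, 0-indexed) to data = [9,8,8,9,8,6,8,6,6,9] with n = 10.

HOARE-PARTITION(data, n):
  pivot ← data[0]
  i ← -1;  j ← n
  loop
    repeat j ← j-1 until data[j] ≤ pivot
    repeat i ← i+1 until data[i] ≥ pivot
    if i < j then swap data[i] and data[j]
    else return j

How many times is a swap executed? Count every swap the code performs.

2

pivot = data[0] = 9; i = -1, j = 10
j→9 (data[9]=9≤9), i→0 (data[0]=9≥9); i<j, swap → [9,8,8,9,8,6,8,6,6,9]
j→8 (data[8]=6≤9), i→3 (data[3]=9≥9); i<j, swap → [9,8,8,6,8,6,8,6,9,9]
j→7, i→8; i≥j, return j=7. data = [9,8,8,6,8,6,8,6,9,9]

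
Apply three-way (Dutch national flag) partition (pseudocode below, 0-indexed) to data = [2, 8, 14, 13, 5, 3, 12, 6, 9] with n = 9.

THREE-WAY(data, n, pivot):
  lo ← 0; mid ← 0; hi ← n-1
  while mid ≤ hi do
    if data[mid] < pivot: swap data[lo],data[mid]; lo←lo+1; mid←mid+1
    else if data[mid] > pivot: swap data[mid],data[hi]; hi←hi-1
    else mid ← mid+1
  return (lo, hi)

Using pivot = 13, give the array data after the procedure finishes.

[2, 8, 9, 5, 3, 12, 6, 13, 14]

lo=0 mid=0 hi=8
2<13: swap(0,0), lo=1 mid=1 ⇒ [2, 8, 14, 13, 5, 3, 12, 6, 9]
8<13: swap(1,1), lo=2 mid=2 ⇒ [2, 8, 14, 13, 5, 3, 12, 6, 9]
14>13: swap(2,8), hi=7 ⇒ [2, 8, 9, 13, 5, 3, 12, 6, 14]
9<13: swap(2,2), lo=3 mid=3 ⇒ [2, 8, 9, 13, 5, 3, 12, 6, 14]
13=13: mid=4
5<13: swap(3,4), lo=4 mid=5 ⇒ [2, 8, 9, 5, 13, 3, 12, 6, 14]
3<13: swap(4,5), lo=5 mid=6 ⇒ [2, 8, 9, 5, 3, 13, 12, 6, 14]
12<13: swap(5,6), lo=6 mid=7 ⇒ [2, 8, 9, 5, 3, 12, 13, 6, 14]
6<13: swap(6,7), lo=7 mid=8 ⇒ [2, 8, 9, 5, 3, 12, 6, 13, 14]
done. lo=7 hi=7; data=[2, 8, 9, 5, 3, 12, 6, 13, 14]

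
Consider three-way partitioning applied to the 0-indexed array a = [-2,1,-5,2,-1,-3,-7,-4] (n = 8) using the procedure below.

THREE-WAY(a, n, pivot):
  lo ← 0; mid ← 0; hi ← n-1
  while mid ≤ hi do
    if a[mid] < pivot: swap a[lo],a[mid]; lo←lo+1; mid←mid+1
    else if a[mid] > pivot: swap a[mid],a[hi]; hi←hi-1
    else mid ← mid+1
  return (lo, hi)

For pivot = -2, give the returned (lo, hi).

(4, 4)

lo=0 mid=0 hi=7
-2=-2: mid=1
1>-2: swap(1,7), hi=6 ⇒ [-2,-4,-5,2,-1,-3,-7,1]
-4<-2: swap(0,1), lo=1 mid=2 ⇒ [-4,-2,-5,2,-1,-3,-7,1]
-5<-2: swap(1,2), lo=2 mid=3 ⇒ [-4,-5,-2,2,-1,-3,-7,1]
2>-2: swap(3,6), hi=5 ⇒ [-4,-5,-2,-7,-1,-3,2,1]
-7<-2: swap(2,3), lo=3 mid=4 ⇒ [-4,-5,-7,-2,-1,-3,2,1]
-1>-2: swap(4,5), hi=4 ⇒ [-4,-5,-7,-2,-3,-1,2,1]
-3<-2: swap(3,4), lo=4 mid=5 ⇒ [-4,-5,-7,-3,-2,-1,2,1]
done. lo=4 hi=4; a=[-4,-5,-7,-3,-2,-1,2,1]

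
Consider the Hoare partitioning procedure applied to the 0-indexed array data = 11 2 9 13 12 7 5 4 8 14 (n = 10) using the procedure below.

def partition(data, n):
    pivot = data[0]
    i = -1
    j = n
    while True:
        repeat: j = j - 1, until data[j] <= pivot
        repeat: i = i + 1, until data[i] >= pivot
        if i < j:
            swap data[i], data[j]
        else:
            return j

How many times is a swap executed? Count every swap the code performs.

pivot=11
j stops at 8 (8), i stops at 0 (11); swap ⇒ 8 2 9 13 12 7 5 4 11 14
j stops at 7 (4), i stops at 3 (13); swap ⇒ 8 2 9 4 12 7 5 13 11 14
j stops at 6 (5), i stops at 4 (12); swap ⇒ 8 2 9 4 5 7 12 13 11 14
j stops at 5, i stops at 6; i≥j ⇒ return 5. data=8 2 9 4 5 7 12 13 11 14

3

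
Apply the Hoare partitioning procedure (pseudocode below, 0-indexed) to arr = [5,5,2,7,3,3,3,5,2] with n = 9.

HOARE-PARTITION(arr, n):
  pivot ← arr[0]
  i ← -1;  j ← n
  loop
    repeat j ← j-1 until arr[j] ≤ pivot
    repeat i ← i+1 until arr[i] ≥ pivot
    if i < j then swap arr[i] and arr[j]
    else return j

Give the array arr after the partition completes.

pivot = arr[0] = 5; i = -1, j = 9
j→8 (arr[8]=2≤5), i→0 (arr[0]=5≥5); i<j, swap → [2,5,2,7,3,3,3,5,5]
j→7 (arr[7]=5≤5), i→1 (arr[1]=5≥5); i<j, swap → [2,5,2,7,3,3,3,5,5]
j→6 (arr[6]=3≤5), i→3 (arr[3]=7≥5); i<j, swap → [2,5,2,3,3,3,7,5,5]
j→5, i→6; i≥j, return j=5. arr = [2,5,2,3,3,3,7,5,5]

[2,5,2,3,3,3,7,5,5]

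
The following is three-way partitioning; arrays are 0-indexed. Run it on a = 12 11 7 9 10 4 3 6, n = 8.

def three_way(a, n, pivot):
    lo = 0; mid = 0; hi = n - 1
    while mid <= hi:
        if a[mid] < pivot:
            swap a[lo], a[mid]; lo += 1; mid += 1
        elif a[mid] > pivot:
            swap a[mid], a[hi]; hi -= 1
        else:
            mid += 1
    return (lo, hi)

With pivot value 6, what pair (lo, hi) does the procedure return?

(2, 2)

lo=0 mid=0 hi=7
12>6: swap(0,7), hi=6 ⇒ 6 11 7 9 10 4 3 12
6=6: mid=1
11>6: swap(1,6), hi=5 ⇒ 6 3 7 9 10 4 11 12
3<6: swap(0,1), lo=1 mid=2 ⇒ 3 6 7 9 10 4 11 12
7>6: swap(2,5), hi=4 ⇒ 3 6 4 9 10 7 11 12
4<6: swap(1,2), lo=2 mid=3 ⇒ 3 4 6 9 10 7 11 12
9>6: swap(3,4), hi=3 ⇒ 3 4 6 10 9 7 11 12
10>6: swap(3,3), hi=2 ⇒ 3 4 6 10 9 7 11 12
done. lo=2 hi=2; a=3 4 6 10 9 7 11 12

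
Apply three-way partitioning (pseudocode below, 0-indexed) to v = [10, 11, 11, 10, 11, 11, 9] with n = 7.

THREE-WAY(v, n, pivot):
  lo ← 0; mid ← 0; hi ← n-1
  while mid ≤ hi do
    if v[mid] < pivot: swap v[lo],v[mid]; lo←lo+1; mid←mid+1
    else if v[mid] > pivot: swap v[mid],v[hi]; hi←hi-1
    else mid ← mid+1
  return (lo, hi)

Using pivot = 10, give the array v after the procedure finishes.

[9, 10, 10, 11, 11, 11, 11]

pivot = 10; lo=0, mid=0, hi=6
v[mid]=10=10: mid=1
v[mid]=11>10: swap v[1],v[6]; hi=5 → [10, 9, 11, 10, 11, 11, 11]
v[mid]=9<10: swap v[0],v[1]; lo=1,mid=2 → [9, 10, 11, 10, 11, 11, 11]
v[mid]=11>10: swap v[2],v[5]; hi=4 → [9, 10, 11, 10, 11, 11, 11]
v[mid]=11>10: swap v[2],v[4]; hi=3 → [9, 10, 11, 10, 11, 11, 11]
v[mid]=11>10: swap v[2],v[3]; hi=2 → [9, 10, 10, 11, 11, 11, 11]
v[mid]=10=10: mid=3
end: lo=1, hi=2; v = [9, 10, 10, 11, 11, 11, 11]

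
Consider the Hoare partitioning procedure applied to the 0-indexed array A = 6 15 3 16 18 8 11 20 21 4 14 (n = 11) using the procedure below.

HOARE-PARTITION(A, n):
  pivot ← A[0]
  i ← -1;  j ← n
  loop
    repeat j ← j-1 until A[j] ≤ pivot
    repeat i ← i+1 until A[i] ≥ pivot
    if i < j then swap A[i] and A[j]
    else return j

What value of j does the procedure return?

pivot=6
j stops at 9 (4), i stops at 0 (6); swap ⇒ 4 15 3 16 18 8 11 20 21 6 14
j stops at 2 (3), i stops at 1 (15); swap ⇒ 4 3 15 16 18 8 11 20 21 6 14
j stops at 1, i stops at 2; i≥j ⇒ return 1. A=4 3 15 16 18 8 11 20 21 6 14

1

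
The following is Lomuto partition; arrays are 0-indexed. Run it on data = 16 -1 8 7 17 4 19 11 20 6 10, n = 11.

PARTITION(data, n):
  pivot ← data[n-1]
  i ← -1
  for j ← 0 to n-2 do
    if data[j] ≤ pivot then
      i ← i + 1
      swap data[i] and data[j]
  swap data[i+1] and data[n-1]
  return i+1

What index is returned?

5

pivot = data[10] = 10; i = -1
j=0: data[0]=16 > 10 → no swap
j=1: data[1]=-1 ≤ 10 → i=0, swap data[0],data[1] → -1 16 8 7 17 4 19 11 20 6 10
j=2: data[2]=8 ≤ 10 → i=1, swap data[1],data[2] → -1 8 16 7 17 4 19 11 20 6 10
j=3: data[3]=7 ≤ 10 → i=2, swap data[2],data[3] → -1 8 7 16 17 4 19 11 20 6 10
j=4: data[4]=17 > 10 → no swap
j=5: data[5]=4 ≤ 10 → i=3, swap data[3],data[5] → -1 8 7 4 17 16 19 11 20 6 10
j=6: data[6]=19 > 10 → no swap
j=7: data[7]=11 > 10 → no swap
j=8: data[8]=20 > 10 → no swap
j=9: data[9]=6 ≤ 10 → i=4, swap data[4],data[9] → -1 8 7 4 6 16 19 11 20 17 10
final swap data[5],data[10] → -1 8 7 4 6 10 19 11 20 17 16; return 5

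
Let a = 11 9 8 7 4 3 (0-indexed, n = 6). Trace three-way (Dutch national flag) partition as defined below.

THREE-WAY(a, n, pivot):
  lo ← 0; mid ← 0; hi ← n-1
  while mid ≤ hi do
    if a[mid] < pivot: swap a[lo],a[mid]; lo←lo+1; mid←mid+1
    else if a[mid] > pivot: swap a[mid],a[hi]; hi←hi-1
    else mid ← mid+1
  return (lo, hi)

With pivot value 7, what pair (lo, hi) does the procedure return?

(2, 2)

pivot = 7; lo=0, mid=0, hi=5
a[mid]=11>7: swap a[0],a[5]; hi=4 → 3 9 8 7 4 11
a[mid]=3<7: swap a[0],a[0]; lo=1,mid=1 → 3 9 8 7 4 11
a[mid]=9>7: swap a[1],a[4]; hi=3 → 3 4 8 7 9 11
a[mid]=4<7: swap a[1],a[1]; lo=2,mid=2 → 3 4 8 7 9 11
a[mid]=8>7: swap a[2],a[3]; hi=2 → 3 4 7 8 9 11
a[mid]=7=7: mid=3
end: lo=2, hi=2; a = 3 4 7 8 9 11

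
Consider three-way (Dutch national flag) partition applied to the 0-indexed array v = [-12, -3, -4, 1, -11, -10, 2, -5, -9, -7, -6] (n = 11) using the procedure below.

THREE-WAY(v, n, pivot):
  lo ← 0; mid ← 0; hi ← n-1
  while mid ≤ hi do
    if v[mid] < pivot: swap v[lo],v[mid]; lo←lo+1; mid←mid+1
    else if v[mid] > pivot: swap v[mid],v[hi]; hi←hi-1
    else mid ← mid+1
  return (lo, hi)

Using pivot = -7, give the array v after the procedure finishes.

lo=0 mid=0 hi=10
-12<-7: swap(0,0), lo=1 mid=1 ⇒ [-12, -3, -4, 1, -11, -10, 2, -5, -9, -7, -6]
-3>-7: swap(1,10), hi=9 ⇒ [-12, -6, -4, 1, -11, -10, 2, -5, -9, -7, -3]
-6>-7: swap(1,9), hi=8 ⇒ [-12, -7, -4, 1, -11, -10, 2, -5, -9, -6, -3]
-7=-7: mid=2
-4>-7: swap(2,8), hi=7 ⇒ [-12, -7, -9, 1, -11, -10, 2, -5, -4, -6, -3]
-9<-7: swap(1,2), lo=2 mid=3 ⇒ [-12, -9, -7, 1, -11, -10, 2, -5, -4, -6, -3]
1>-7: swap(3,7), hi=6 ⇒ [-12, -9, -7, -5, -11, -10, 2, 1, -4, -6, -3]
-5>-7: swap(3,6), hi=5 ⇒ [-12, -9, -7, 2, -11, -10, -5, 1, -4, -6, -3]
2>-7: swap(3,5), hi=4 ⇒ [-12, -9, -7, -10, -11, 2, -5, 1, -4, -6, -3]
-10<-7: swap(2,3), lo=3 mid=4 ⇒ [-12, -9, -10, -7, -11, 2, -5, 1, -4, -6, -3]
-11<-7: swap(3,4), lo=4 mid=5 ⇒ [-12, -9, -10, -11, -7, 2, -5, 1, -4, -6, -3]
done. lo=4 hi=4; v=[-12, -9, -10, -11, -7, 2, -5, 1, -4, -6, -3]

[-12, -9, -10, -11, -7, 2, -5, 1, -4, -6, -3]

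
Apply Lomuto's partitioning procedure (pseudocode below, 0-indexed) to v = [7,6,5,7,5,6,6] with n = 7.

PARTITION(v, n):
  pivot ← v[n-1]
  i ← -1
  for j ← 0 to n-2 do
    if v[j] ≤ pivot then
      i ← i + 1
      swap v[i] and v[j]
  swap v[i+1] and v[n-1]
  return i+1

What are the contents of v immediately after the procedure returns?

pivot = v[6] = 6; i = -1
j=0: v[0]=7 > 6 → no swap
j=1: v[1]=6 ≤ 6 → i=0, swap v[0],v[1] → [6,7,5,7,5,6,6]
j=2: v[2]=5 ≤ 6 → i=1, swap v[1],v[2] → [6,5,7,7,5,6,6]
j=3: v[3]=7 > 6 → no swap
j=4: v[4]=5 ≤ 6 → i=2, swap v[2],v[4] → [6,5,5,7,7,6,6]
j=5: v[5]=6 ≤ 6 → i=3, swap v[3],v[5] → [6,5,5,6,7,7,6]
final swap v[4],v[6] → [6,5,5,6,6,7,7]; return 4

[6,5,5,6,6,7,7]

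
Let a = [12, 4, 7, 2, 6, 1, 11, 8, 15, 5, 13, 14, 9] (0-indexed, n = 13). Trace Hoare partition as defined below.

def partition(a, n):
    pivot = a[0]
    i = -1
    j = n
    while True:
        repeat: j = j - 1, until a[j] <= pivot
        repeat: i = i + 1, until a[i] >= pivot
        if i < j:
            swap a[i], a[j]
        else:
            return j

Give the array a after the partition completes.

pivot = a[0] = 12; i = -1, j = 13
j→12 (a[12]=9≤12), i→0 (a[0]=12≥12); i<j, swap → [9, 4, 7, 2, 6, 1, 11, 8, 15, 5, 13, 14, 12]
j→9 (a[9]=5≤12), i→8 (a[8]=15≥12); i<j, swap → [9, 4, 7, 2, 6, 1, 11, 8, 5, 15, 13, 14, 12]
j→8, i→9; i≥j, return j=8. a = [9, 4, 7, 2, 6, 1, 11, 8, 5, 15, 13, 14, 12]

[9, 4, 7, 2, 6, 1, 11, 8, 5, 15, 13, 14, 12]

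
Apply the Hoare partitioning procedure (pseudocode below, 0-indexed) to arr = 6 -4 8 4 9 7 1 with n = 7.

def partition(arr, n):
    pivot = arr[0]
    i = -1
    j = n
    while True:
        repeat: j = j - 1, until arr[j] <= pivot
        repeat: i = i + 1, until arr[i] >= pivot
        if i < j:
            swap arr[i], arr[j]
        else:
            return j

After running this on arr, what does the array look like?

1 -4 4 8 9 7 6

pivot=6
j stops at 6 (1), i stops at 0 (6); swap ⇒ 1 -4 8 4 9 7 6
j stops at 3 (4), i stops at 2 (8); swap ⇒ 1 -4 4 8 9 7 6
j stops at 2, i stops at 3; i≥j ⇒ return 2. arr=1 -4 4 8 9 7 6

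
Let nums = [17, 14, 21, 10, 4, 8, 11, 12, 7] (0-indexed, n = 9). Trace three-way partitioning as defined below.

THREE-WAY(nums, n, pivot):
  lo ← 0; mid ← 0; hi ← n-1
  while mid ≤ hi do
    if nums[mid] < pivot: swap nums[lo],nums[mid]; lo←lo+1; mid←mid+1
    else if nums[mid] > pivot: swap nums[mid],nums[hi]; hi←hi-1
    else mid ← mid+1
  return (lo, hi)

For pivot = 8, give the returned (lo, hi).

lo=0 mid=0 hi=8
17>8: swap(0,8), hi=7 ⇒ [7, 14, 21, 10, 4, 8, 11, 12, 17]
7<8: swap(0,0), lo=1 mid=1 ⇒ [7, 14, 21, 10, 4, 8, 11, 12, 17]
14>8: swap(1,7), hi=6 ⇒ [7, 12, 21, 10, 4, 8, 11, 14, 17]
12>8: swap(1,6), hi=5 ⇒ [7, 11, 21, 10, 4, 8, 12, 14, 17]
11>8: swap(1,5), hi=4 ⇒ [7, 8, 21, 10, 4, 11, 12, 14, 17]
8=8: mid=2
21>8: swap(2,4), hi=3 ⇒ [7, 8, 4, 10, 21, 11, 12, 14, 17]
4<8: swap(1,2), lo=2 mid=3 ⇒ [7, 4, 8, 10, 21, 11, 12, 14, 17]
10>8: swap(3,3), hi=2 ⇒ [7, 4, 8, 10, 21, 11, 12, 14, 17]
done. lo=2 hi=2; nums=[7, 4, 8, 10, 21, 11, 12, 14, 17]

(2, 2)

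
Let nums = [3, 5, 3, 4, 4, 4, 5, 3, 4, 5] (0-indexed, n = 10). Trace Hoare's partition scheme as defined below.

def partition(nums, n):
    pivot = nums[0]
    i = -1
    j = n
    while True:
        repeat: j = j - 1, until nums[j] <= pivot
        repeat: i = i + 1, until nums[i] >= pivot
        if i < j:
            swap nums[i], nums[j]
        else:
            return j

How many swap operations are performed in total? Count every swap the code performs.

pivot = nums[0] = 3; i = -1, j = 10
j→7 (nums[7]=3≤3), i→0 (nums[0]=3≥3); i<j, swap → [3, 5, 3, 4, 4, 4, 5, 3, 4, 5]
j→2 (nums[2]=3≤3), i→1 (nums[1]=5≥3); i<j, swap → [3, 3, 5, 4, 4, 4, 5, 3, 4, 5]
j→1, i→2; i≥j, return j=1. nums = [3, 3, 5, 4, 4, 4, 5, 3, 4, 5]

2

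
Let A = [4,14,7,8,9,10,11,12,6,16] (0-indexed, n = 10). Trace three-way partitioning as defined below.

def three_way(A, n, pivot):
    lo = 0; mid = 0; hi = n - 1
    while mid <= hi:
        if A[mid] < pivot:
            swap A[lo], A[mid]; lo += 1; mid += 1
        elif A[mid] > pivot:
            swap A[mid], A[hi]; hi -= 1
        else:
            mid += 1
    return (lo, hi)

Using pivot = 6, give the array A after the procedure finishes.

[4,6,8,9,10,11,12,7,16,14]

lo=0 mid=0 hi=9
4<6: swap(0,0), lo=1 mid=1 ⇒ [4,14,7,8,9,10,11,12,6,16]
14>6: swap(1,9), hi=8 ⇒ [4,16,7,8,9,10,11,12,6,14]
16>6: swap(1,8), hi=7 ⇒ [4,6,7,8,9,10,11,12,16,14]
6=6: mid=2
7>6: swap(2,7), hi=6 ⇒ [4,6,12,8,9,10,11,7,16,14]
12>6: swap(2,6), hi=5 ⇒ [4,6,11,8,9,10,12,7,16,14]
11>6: swap(2,5), hi=4 ⇒ [4,6,10,8,9,11,12,7,16,14]
10>6: swap(2,4), hi=3 ⇒ [4,6,9,8,10,11,12,7,16,14]
9>6: swap(2,3), hi=2 ⇒ [4,6,8,9,10,11,12,7,16,14]
8>6: swap(2,2), hi=1 ⇒ [4,6,8,9,10,11,12,7,16,14]
done. lo=1 hi=1; A=[4,6,8,9,10,11,12,7,16,14]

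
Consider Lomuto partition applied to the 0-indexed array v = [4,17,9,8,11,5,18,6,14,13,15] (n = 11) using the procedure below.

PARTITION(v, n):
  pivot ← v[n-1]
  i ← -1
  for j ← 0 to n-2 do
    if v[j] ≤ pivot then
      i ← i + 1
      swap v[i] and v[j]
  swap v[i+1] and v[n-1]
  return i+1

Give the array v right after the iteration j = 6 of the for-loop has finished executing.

pivot = v[10] = 15; i = -1
j=0: v[0]=4 ≤ 15 → i=0, swap v[0],v[0] (no change) → [4,17,9,8,11,5,18,6,14,13,15]
j=1: v[1]=17 > 15 → no swap
j=2: v[2]=9 ≤ 15 → i=1, swap v[1],v[2] → [4,9,17,8,11,5,18,6,14,13,15]
j=3: v[3]=8 ≤ 15 → i=2, swap v[2],v[3] → [4,9,8,17,11,5,18,6,14,13,15]
j=4: v[4]=11 ≤ 15 → i=3, swap v[3],v[4] → [4,9,8,11,17,5,18,6,14,13,15]
j=5: v[5]=5 ≤ 15 → i=4, swap v[4],v[5] → [4,9,8,11,5,17,18,6,14,13,15]
j=6: v[6]=18 > 15 → no swap
(after j=6) v = [4,9,8,11,5,17,18,6,14,13,15]

[4,9,8,11,5,17,18,6,14,13,15]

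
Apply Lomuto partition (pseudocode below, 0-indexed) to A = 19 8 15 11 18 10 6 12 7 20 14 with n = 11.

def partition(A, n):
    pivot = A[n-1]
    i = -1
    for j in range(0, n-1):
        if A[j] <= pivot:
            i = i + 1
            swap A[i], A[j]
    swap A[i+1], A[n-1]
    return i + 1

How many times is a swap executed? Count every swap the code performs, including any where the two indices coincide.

7

pivot=14, i=-1
j=0: 19>14, skip
j=1: 8≤14, i=0, swap(0,1) ⇒ 8 19 15 11 18 10 6 12 7 20 14
j=2: 15>14, skip
j=3: 11≤14, i=1, swap(1,3) ⇒ 8 11 15 19 18 10 6 12 7 20 14
j=4: 18>14, skip
j=5: 10≤14, i=2, swap(2,5) ⇒ 8 11 10 19 18 15 6 12 7 20 14
j=6: 6≤14, i=3, swap(3,6) ⇒ 8 11 10 6 18 15 19 12 7 20 14
j=7: 12≤14, i=4, swap(4,7) ⇒ 8 11 10 6 12 15 19 18 7 20 14
j=8: 7≤14, i=5, swap(5,8) ⇒ 8 11 10 6 12 7 19 18 15 20 14
j=9: 20>14, skip
swap(6,10) ⇒ 8 11 10 6 12 7 14 18 15 20 19; return 6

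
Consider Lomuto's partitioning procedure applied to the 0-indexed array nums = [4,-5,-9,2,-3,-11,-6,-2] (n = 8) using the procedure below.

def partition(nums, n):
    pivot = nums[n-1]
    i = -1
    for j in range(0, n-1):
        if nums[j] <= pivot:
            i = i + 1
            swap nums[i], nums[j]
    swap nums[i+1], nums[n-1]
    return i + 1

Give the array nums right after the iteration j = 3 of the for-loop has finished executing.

[-5,-9,4,2,-3,-11,-6,-2]

pivot = nums[7] = -2; i = -1
j=0: nums[0]=4 > -2 → no swap
j=1: nums[1]=-5 ≤ -2 → i=0, swap nums[0],nums[1] → [-5,4,-9,2,-3,-11,-6,-2]
j=2: nums[2]=-9 ≤ -2 → i=1, swap nums[1],nums[2] → [-5,-9,4,2,-3,-11,-6,-2]
j=3: nums[3]=2 > -2 → no swap
(after j=3) nums = [-5,-9,4,2,-3,-11,-6,-2]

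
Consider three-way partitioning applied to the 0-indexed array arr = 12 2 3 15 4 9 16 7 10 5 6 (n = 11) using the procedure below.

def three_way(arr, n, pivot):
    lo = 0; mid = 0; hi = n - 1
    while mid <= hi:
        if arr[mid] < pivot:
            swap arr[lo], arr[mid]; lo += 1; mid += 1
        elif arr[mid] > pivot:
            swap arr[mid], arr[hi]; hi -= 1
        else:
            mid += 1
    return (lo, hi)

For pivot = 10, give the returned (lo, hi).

pivot = 10; lo=0, mid=0, hi=10
arr[mid]=12>10: swap arr[0],arr[10]; hi=9 → 6 2 3 15 4 9 16 7 10 5 12
arr[mid]=6<10: swap arr[0],arr[0]; lo=1,mid=1 → 6 2 3 15 4 9 16 7 10 5 12
arr[mid]=2<10: swap arr[1],arr[1]; lo=2,mid=2 → 6 2 3 15 4 9 16 7 10 5 12
arr[mid]=3<10: swap arr[2],arr[2]; lo=3,mid=3 → 6 2 3 15 4 9 16 7 10 5 12
arr[mid]=15>10: swap arr[3],arr[9]; hi=8 → 6 2 3 5 4 9 16 7 10 15 12
arr[mid]=5<10: swap arr[3],arr[3]; lo=4,mid=4 → 6 2 3 5 4 9 16 7 10 15 12
arr[mid]=4<10: swap arr[4],arr[4]; lo=5,mid=5 → 6 2 3 5 4 9 16 7 10 15 12
arr[mid]=9<10: swap arr[5],arr[5]; lo=6,mid=6 → 6 2 3 5 4 9 16 7 10 15 12
arr[mid]=16>10: swap arr[6],arr[8]; hi=7 → 6 2 3 5 4 9 10 7 16 15 12
arr[mid]=10=10: mid=7
arr[mid]=7<10: swap arr[6],arr[7]; lo=7,mid=8 → 6 2 3 5 4 9 7 10 16 15 12
end: lo=7, hi=7; arr = 6 2 3 5 4 9 7 10 16 15 12

(7, 7)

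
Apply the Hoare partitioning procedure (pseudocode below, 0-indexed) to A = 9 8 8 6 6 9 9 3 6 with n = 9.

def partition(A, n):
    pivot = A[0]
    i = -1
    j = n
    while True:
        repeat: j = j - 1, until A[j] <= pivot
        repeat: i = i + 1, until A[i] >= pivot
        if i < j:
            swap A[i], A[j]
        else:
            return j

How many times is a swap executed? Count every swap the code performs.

pivot = A[0] = 9; i = -1, j = 9
j→8 (A[8]=6≤9), i→0 (A[0]=9≥9); i<j, swap → 6 8 8 6 6 9 9 3 9
j→7 (A[7]=3≤9), i→5 (A[5]=9≥9); i<j, swap → 6 8 8 6 6 3 9 9 9
j→6, i→6; i≥j, return j=6. A = 6 8 8 6 6 3 9 9 9

2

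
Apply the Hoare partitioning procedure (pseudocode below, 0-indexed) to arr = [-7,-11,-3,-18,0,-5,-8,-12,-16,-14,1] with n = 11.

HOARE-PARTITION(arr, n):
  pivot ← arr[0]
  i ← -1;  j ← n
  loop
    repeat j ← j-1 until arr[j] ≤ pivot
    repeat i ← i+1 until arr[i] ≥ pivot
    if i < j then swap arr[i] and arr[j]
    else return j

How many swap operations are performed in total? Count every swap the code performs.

4

pivot=-7
j stops at 9 (-14), i stops at 0 (-7); swap ⇒ [-14,-11,-3,-18,0,-5,-8,-12,-16,-7,1]
j stops at 8 (-16), i stops at 2 (-3); swap ⇒ [-14,-11,-16,-18,0,-5,-8,-12,-3,-7,1]
j stops at 7 (-12), i stops at 4 (0); swap ⇒ [-14,-11,-16,-18,-12,-5,-8,0,-3,-7,1]
j stops at 6 (-8), i stops at 5 (-5); swap ⇒ [-14,-11,-16,-18,-12,-8,-5,0,-3,-7,1]
j stops at 5, i stops at 6; i≥j ⇒ return 5. arr=[-14,-11,-16,-18,-12,-8,-5,0,-3,-7,1]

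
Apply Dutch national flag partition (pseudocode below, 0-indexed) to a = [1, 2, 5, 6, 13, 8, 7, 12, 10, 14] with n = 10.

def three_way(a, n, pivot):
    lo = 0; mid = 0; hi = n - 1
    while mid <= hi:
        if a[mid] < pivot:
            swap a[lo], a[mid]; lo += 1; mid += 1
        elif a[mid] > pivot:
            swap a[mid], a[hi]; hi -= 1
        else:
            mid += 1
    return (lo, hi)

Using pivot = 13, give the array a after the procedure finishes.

[1, 2, 5, 6, 8, 7, 12, 10, 13, 14]

lo=0 mid=0 hi=9
1<13: swap(0,0), lo=1 mid=1 ⇒ [1, 2, 5, 6, 13, 8, 7, 12, 10, 14]
2<13: swap(1,1), lo=2 mid=2 ⇒ [1, 2, 5, 6, 13, 8, 7, 12, 10, 14]
5<13: swap(2,2), lo=3 mid=3 ⇒ [1, 2, 5, 6, 13, 8, 7, 12, 10, 14]
6<13: swap(3,3), lo=4 mid=4 ⇒ [1, 2, 5, 6, 13, 8, 7, 12, 10, 14]
13=13: mid=5
8<13: swap(4,5), lo=5 mid=6 ⇒ [1, 2, 5, 6, 8, 13, 7, 12, 10, 14]
7<13: swap(5,6), lo=6 mid=7 ⇒ [1, 2, 5, 6, 8, 7, 13, 12, 10, 14]
12<13: swap(6,7), lo=7 mid=8 ⇒ [1, 2, 5, 6, 8, 7, 12, 13, 10, 14]
10<13: swap(7,8), lo=8 mid=9 ⇒ [1, 2, 5, 6, 8, 7, 12, 10, 13, 14]
14>13: swap(9,9), hi=8 ⇒ [1, 2, 5, 6, 8, 7, 12, 10, 13, 14]
done. lo=8 hi=8; a=[1, 2, 5, 6, 8, 7, 12, 10, 13, 14]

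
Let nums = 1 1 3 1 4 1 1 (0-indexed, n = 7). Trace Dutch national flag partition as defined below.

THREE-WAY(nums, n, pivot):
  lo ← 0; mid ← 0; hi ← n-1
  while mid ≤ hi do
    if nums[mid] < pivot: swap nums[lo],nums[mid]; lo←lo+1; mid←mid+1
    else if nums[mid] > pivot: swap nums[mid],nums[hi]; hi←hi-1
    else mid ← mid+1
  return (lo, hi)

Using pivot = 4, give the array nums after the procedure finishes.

lo=0 mid=0 hi=6
1<4: swap(0,0), lo=1 mid=1 ⇒ 1 1 3 1 4 1 1
1<4: swap(1,1), lo=2 mid=2 ⇒ 1 1 3 1 4 1 1
3<4: swap(2,2), lo=3 mid=3 ⇒ 1 1 3 1 4 1 1
1<4: swap(3,3), lo=4 mid=4 ⇒ 1 1 3 1 4 1 1
4=4: mid=5
1<4: swap(4,5), lo=5 mid=6 ⇒ 1 1 3 1 1 4 1
1<4: swap(5,6), lo=6 mid=7 ⇒ 1 1 3 1 1 1 4
done. lo=6 hi=6; nums=1 1 3 1 1 1 4

1 1 3 1 1 1 4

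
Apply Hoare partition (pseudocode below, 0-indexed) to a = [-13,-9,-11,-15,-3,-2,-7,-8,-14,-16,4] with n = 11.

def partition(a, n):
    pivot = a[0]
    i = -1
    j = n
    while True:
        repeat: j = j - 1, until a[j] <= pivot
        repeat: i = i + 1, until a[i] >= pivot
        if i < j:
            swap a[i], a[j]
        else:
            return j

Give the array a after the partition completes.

[-16,-14,-15,-11,-3,-2,-7,-8,-9,-13,4]

pivot = a[0] = -13; i = -1, j = 11
j→9 (a[9]=-16≤-13), i→0 (a[0]=-13≥-13); i<j, swap → [-16,-9,-11,-15,-3,-2,-7,-8,-14,-13,4]
j→8 (a[8]=-14≤-13), i→1 (a[1]=-9≥-13); i<j, swap → [-16,-14,-11,-15,-3,-2,-7,-8,-9,-13,4]
j→3 (a[3]=-15≤-13), i→2 (a[2]=-11≥-13); i<j, swap → [-16,-14,-15,-11,-3,-2,-7,-8,-9,-13,4]
j→2, i→3; i≥j, return j=2. a = [-16,-14,-15,-11,-3,-2,-7,-8,-9,-13,4]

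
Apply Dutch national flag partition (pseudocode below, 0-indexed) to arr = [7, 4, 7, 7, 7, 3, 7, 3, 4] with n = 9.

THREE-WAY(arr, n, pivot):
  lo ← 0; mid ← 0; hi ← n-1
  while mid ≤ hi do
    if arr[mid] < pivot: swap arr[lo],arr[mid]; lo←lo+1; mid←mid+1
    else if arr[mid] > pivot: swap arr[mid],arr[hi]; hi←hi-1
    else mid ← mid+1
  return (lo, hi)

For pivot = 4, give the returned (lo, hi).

(2, 3)

pivot = 4; lo=0, mid=0, hi=8
arr[mid]=7>4: swap arr[0],arr[8]; hi=7 → [4, 4, 7, 7, 7, 3, 7, 3, 7]
arr[mid]=4=4: mid=1
arr[mid]=4=4: mid=2
arr[mid]=7>4: swap arr[2],arr[7]; hi=6 → [4, 4, 3, 7, 7, 3, 7, 7, 7]
arr[mid]=3<4: swap arr[0],arr[2]; lo=1,mid=3 → [3, 4, 4, 7, 7, 3, 7, 7, 7]
arr[mid]=7>4: swap arr[3],arr[6]; hi=5 → [3, 4, 4, 7, 7, 3, 7, 7, 7]
arr[mid]=7>4: swap arr[3],arr[5]; hi=4 → [3, 4, 4, 3, 7, 7, 7, 7, 7]
arr[mid]=3<4: swap arr[1],arr[3]; lo=2,mid=4 → [3, 3, 4, 4, 7, 7, 7, 7, 7]
arr[mid]=7>4: swap arr[4],arr[4]; hi=3 → [3, 3, 4, 4, 7, 7, 7, 7, 7]
end: lo=2, hi=3; arr = [3, 3, 4, 4, 7, 7, 7, 7, 7]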